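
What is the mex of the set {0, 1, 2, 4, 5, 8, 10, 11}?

3

The values 0, 1, 2 are all present; 3 is the first non-negative integer missing from the set.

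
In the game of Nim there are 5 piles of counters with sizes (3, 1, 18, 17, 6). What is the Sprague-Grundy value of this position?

Bitwise XOR of the heap sizes:
  00011  (3)
  00001  (1)
  10010  (18)
  10001  (17)
  00110  (6)
  -----
  00111  (7)

7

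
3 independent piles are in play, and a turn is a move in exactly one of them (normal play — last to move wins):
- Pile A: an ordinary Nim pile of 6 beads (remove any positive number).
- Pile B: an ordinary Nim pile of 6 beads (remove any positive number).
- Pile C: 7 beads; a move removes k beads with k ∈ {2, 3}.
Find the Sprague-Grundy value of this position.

Pile A is a plain Nim pile of size 6, so its Grundy value is 6.
Pile B is a plain Nim pile of size 6, so its Grundy value is 6.
Grundy values for pile C (subtraction set {2, 3}):
g(0) = mex{} = 0
g(1) = mex{} = 0
g(2) = mex{0} = 1
g(3) = mex{0} = 1
g(4) = mex{0,1} = 2
g(5) = mex{1} = 0
g(6) = mex{1,2} = 0
g(7) = mex{0,2} = 1
So g(7) = 1.
By the Sprague-Grundy theorem, the Grundy value of a sum of independent games is the XOR of the component values.
Combined value = 6 XOR 6 XOR 1 = 1.

1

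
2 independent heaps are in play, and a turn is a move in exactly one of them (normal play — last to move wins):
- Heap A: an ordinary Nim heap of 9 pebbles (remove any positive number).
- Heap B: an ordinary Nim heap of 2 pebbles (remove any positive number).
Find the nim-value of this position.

11

Heap A is a plain Nim heap of size 9, so its Grundy value is 9.
Heap B is a plain Nim heap of size 2, so its Grundy value is 2.
The value of a disjunctive sum is the nim-sum of the parts.
Combined value = 9 XOR 2 = 11.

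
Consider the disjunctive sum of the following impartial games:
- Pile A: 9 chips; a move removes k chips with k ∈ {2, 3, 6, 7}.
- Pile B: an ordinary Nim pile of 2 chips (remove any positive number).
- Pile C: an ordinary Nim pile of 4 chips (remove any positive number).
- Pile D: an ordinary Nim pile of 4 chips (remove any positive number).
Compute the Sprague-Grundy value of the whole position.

For pile A, compute g(0), g(1), … with moves {2, 3, 6, 7}:
g(0) = mex{} = 0
g(1) = mex{} = 0
g(2) = mex{0} = 1
g(3) = mex{0} = 1
g(4) = mex{0,1} = 2
g(5) = mex{1} = 0
g(6) = mex{0,1,2} = 3
g(7) = mex{0,2} = 1
g(8) = mex{0,1,3} = 2
g(9) = mex{1,3} = 0
So g(9) = 0.
Pile B is a plain Nim pile of size 2, so its Grundy value is 2.
Pile C is a plain Nim pile of size 4, so its Grundy value is 4.
Pile D is a plain Nim pile of size 4, so its Grundy value is 4.
By the Sprague-Grundy theorem, the Grundy value of a sum of independent games is the XOR of the component values.
Combined value = 0 ⊕ 2 ⊕ 4 ⊕ 4 = 2.

2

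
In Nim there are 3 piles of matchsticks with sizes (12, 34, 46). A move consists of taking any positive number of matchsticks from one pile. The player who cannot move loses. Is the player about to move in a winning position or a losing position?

Nim-sum: 12 ⊕ 34 ⊕ 46 = 0.
The nim-sum is 0, so this is a P-position: the player to move is in a losing position under optimal play.

Losing position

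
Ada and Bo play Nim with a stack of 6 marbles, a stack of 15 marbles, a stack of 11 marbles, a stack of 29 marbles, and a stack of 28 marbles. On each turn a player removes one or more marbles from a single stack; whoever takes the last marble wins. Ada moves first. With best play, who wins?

Ada wins

Nim-sum: 6 ^ 15 ^ 11 ^ 29 ^ 28 = 3.
The nim-sum is 3 ≠ 0, so this is an N-position: the player to move can win; Ada has a winning move.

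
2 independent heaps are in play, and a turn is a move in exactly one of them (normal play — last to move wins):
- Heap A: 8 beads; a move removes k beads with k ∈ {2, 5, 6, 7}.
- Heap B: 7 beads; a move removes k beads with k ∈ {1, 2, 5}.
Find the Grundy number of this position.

3

Build the Grundy sequence for heap A with g(k) = mex{g(k−s) : s ∈ {2, 5, 6, 7}, s ≤ k}:
k:     0  1  2  3  4  5  6  7  8
g(k):  0  0  1  1  0  2  1  3  2
So g(8) = 2.
For heap B, compute g(0), g(1), … with moves {1, 2, 5}:
k:     0  1  2  3  4  5  6  7
g(k):  0  1  2  0  1  2  0  1
So g(7) = 1.
The value of a disjunctive sum is the nim-sum of the parts.
Combined value = 2 ⊕ 1 = 3.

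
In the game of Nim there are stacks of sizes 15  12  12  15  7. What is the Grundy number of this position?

In binary:
  1111  (15)
  1100  (12)
  1100  (12)
  1111  (15)
  0111  (7)
  ----
  0111  (7)

7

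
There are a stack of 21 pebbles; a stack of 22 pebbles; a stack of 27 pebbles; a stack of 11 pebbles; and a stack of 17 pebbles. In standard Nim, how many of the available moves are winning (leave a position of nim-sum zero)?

3

Compute the nim-sum pairwise:
21 ⊕ 22 = 3
3 ⊕ 27 = 24
24 ⊕ 11 = 19
19 ⊕ 17 = 2
The overall nim-sum is X = 2. A stack of size p has a winning move iff p XOR X < p (reduce it to p XOR X).
  21: 21 XOR 2 = 23 ≥ 21 — no move.
  22: 22 XOR 2 = 20 < 22 — winning move (to 20).
  27: 27 XOR 2 = 25 < 27 — winning move (to 25).
  11: 11 XOR 2 = 9 < 11 — winning move (to 9).
  17: 17 XOR 2 = 19 ≥ 17 — no move.
That gives 3 winning moves.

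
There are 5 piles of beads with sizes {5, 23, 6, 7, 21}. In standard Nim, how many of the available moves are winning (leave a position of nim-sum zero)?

In binary:
  00101  (5)
  10111  (23)
  00110  (6)
  00111  (7)
  10101  (21)
  -----
  00110  (6)
The overall nim-sum is X = 6. A pile of size p has a winning move iff p XOR X < p (reduce it to p XOR X).
  5: 5 XOR 6 = 3 < 5 — winning move (to 3).
  23: 23 XOR 6 = 17 < 23 — winning move (to 17).
  6: 6 XOR 6 = 0 < 6 — winning move (to 0).
  7: 7 XOR 6 = 1 < 7 — winning move (to 1).
  21: 21 XOR 6 = 19 < 21 — winning move (to 19).
That gives 5 winning moves.

5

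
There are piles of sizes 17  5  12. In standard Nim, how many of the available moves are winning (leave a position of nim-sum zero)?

1

Compute the nim-sum pairwise:
17 ⊕ 5 = 20
20 ⊕ 12 = 24
The overall nim-sum is X = 24. A pile of size p has a winning move iff p XOR X < p (reduce it to p XOR X).
  17: 17 XOR 24 = 9 < 17 — winning move (to 9).
  5: 5 XOR 24 = 29 ≥ 5 — no move.
  12: 12 XOR 24 = 20 ≥ 12 — no move.
That gives 1 winning move.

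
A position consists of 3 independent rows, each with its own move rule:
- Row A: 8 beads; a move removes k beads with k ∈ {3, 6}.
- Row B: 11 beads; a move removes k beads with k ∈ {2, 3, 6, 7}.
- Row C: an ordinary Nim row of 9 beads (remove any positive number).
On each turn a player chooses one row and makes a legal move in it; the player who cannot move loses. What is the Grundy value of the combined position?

10

Build the Grundy sequence for row A with g(k) = mex{g(k−s) : s ∈ {3, 6}, s ≤ k}:
k:     0  1  2  3  4  5  6  7  8
g(k):  0  0  0  1  1  1  2  2  2
So g(8) = 2.
For row B, compute g(0), g(1), … with moves {2, 3, 6, 7}:
k:     0  1  2  3  4  5  6  7  8  9 10 11
g(k):  0  0  1  1  2  0  3  1  2  0  0  1
So g(11) = 1.
Row C is a plain Nim row of size 9, so its Grundy value is 9.
The value of a disjunctive sum is the nim-sum of the parts.
Combined value = 2 ⊕ 1 ⊕ 9 = 10.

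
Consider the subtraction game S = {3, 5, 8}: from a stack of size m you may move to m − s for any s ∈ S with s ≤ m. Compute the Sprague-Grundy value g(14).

Grundy values for subtraction set {3, 5, 8}:
k:     0  1  2  3  4  5  6  7  8  9 10 11 12 13 14
g(k):  0  0  0  1  1  1  2  2  2  3  3  0  0  0  1
So g(14) = 1.

1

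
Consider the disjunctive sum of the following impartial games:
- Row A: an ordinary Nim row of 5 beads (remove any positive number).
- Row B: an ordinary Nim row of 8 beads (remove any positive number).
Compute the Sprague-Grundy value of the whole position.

Row A is a plain Nim row of size 5, so its Grundy value is 5.
Row B is a plain Nim row of size 8, so its Grundy value is 8.
By the Sprague-Grundy theorem, the Grundy value of a sum of independent games is the XOR of the component values.
Combined value = 5 ⊕ 8 = 13.

13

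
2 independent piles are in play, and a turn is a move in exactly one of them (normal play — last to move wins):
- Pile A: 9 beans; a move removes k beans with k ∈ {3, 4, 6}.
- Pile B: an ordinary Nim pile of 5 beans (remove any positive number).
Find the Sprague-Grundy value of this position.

5

Build the Grundy sequence for pile A with g(k) = mex{g(k−s) : s ∈ {3, 4, 6}, s ≤ k}:
g(0) = mex{} = 0
g(1) = mex{} = 0
g(2) = mex{} = 0
g(3) = mex{0} = 1
g(4) = mex{0} = 1
g(5) = mex{0} = 1
g(6) = mex{0,1} = 2
g(7) = mex{0,1} = 2
g(8) = mex{0,1} = 2
g(9) = mex{1,2} = 0
So g(9) = 0.
Pile B is a plain Nim pile of size 5, so its Grundy value is 5.
By the Sprague-Grundy theorem, the Grundy value of a sum of independent games is the XOR of the component values.
Combined value = 0 ⊕ 5 = 5.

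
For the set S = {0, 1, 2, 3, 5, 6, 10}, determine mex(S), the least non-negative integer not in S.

The values 0, 1, 2, 3 are all present; 4 is the first non-negative integer missing from the set.

4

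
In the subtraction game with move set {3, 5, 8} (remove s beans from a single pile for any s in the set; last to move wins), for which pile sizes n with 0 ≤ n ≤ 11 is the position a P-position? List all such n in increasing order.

0, 1, 2, 11

Compute g(0), g(1), … for moves {3, 5, 8}:
g(0) = mex{} = 0
g(1) = mex{} = 0
g(2) = mex{} = 0
g(3) = mex{0} = 1
g(4) = mex{0} = 1
g(5) = mex{0} = 1
g(6) = mex{0,1} = 2
g(7) = mex{0,1} = 2
g(8) = mex{0,1} = 2
g(9) = mex{0,1,2} = 3
g(10) = mex{0,1,2} = 3
g(11) = mex{1,2} = 0
The P-positions (g = 0) in 0..11 are 0, 1, 2, 11.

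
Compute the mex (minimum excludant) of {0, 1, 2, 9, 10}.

The values 0, 1, 2 are all present; 3 is the first non-negative integer missing from the set.

3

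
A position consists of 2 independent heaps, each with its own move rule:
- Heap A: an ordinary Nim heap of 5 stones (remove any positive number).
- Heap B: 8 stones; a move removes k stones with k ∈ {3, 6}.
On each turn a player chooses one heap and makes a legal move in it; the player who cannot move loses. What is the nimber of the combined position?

7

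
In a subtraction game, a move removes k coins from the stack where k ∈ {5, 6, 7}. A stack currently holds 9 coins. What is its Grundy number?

1

Compute g(0), g(1), … for moves {5, 6, 7}:
k:     0  1  2  3  4  5  6  7  8  9
g(k):  0  0  0  0  0  1  1  1  1  1
So g(9) = 1.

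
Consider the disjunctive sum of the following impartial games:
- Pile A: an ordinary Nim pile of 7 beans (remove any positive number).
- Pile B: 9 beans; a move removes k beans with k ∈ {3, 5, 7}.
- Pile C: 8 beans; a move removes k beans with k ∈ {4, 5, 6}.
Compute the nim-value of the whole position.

Pile A is a plain Nim pile of size 7, so its Grundy value is 7.
Grundy values for pile B (subtraction set {3, 5, 7}):
k:     0  1  2  3  4  5  6  7  8  9
g(k):  0  0  0  1  1  1  2  2  2  3
So g(9) = 3.
For pile C, compute g(0), g(1), … with moves {4, 5, 6}:
g(0) = mex{} = 0
g(1) = mex{} = 0
g(2) = mex{} = 0
g(3) = mex{} = 0
g(4) = mex{0} = 1
g(5) = mex{0} = 1
g(6) = mex{0} = 1
g(7) = mex{0} = 1
g(8) = mex{0,1} = 2
So g(8) = 2.
The value of a disjunctive sum is the nim-sum of the parts.
Combined value = 7 XOR 3 XOR 2 = 6.

6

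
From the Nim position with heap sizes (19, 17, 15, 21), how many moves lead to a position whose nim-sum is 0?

Compute the nim-sum pairwise:
19 ^ 17 = 2
2 ^ 15 = 13
13 ^ 21 = 24
The overall nim-sum is X = 24. A heap of size p has a winning move iff p XOR X < p (reduce it to p XOR X).
  19: 19 XOR 24 = 11 < 19 — winning move (to 11).
  17: 17 XOR 24 = 9 < 17 — winning move (to 9).
  15: 15 XOR 24 = 23 ≥ 15 — no move.
  21: 21 XOR 24 = 13 < 21 — winning move (to 13).
That gives 3 winning moves.

3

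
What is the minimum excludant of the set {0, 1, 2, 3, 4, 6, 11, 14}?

5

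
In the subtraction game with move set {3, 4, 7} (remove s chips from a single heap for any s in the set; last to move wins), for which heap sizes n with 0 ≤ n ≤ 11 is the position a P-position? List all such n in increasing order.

Compute g(0), g(1), … for moves {3, 4, 7}:
k:     0  1  2  3  4  5  6  7  8  9 10 11
g(k):  0  0  0  1  1  1  2  2  2  3  0  0
The P-positions (g = 0) in 0..11 are 0, 1, 2, 10, 11.

0, 1, 2, 10, 11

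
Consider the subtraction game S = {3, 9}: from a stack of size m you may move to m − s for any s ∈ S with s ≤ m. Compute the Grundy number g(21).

1

Build the Grundy sequence with g(k) = mex{g(k−s) : s ∈ {3, 9}, s ≤ k}:
k:     0  1  2  3  4  5  6  7  8  9 10 11 12 13 14 15 16 17 18 19 20 21
g(k):  0  0  0  1  1  1  0  0  0  1  1  1  0  0  0  1  1  1  0  0  0  1
So g(21) = 1.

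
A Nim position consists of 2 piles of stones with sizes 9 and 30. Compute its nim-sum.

23

Compute the nim-sum pairwise:
9 XOR 30 = 23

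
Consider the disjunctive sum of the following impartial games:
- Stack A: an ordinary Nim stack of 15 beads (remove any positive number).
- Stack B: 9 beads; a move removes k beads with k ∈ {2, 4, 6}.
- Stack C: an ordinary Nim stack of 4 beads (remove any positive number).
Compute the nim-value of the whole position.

11

Stack A is a plain Nim stack of size 15, so its Grundy value is 15.
Build the Grundy sequence for stack B with g(k) = mex{g(k−s) : s ∈ {2, 4, 6}, s ≤ k}:
g(0) = mex{} = 0
g(1) = mex{} = 0
g(2) = mex{0} = 1
g(3) = mex{0} = 1
g(4) = mex{0,1} = 2
g(5) = mex{0,1} = 2
g(6) = mex{0,1,2} = 3
g(7) = mex{0,1,2} = 3
g(8) = mex{1,2,3} = 0
g(9) = mex{1,2,3} = 0
So g(9) = 0.
Stack C is a plain Nim stack of size 4, so its Grundy value is 4.
By the Sprague-Grundy theorem, the Grundy value of a sum of independent games is the XOR of the component values.
Combined value = 15 ⊕ 0 ⊕ 4 = 11.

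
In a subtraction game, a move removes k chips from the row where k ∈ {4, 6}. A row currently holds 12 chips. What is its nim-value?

0

Compute g(0), g(1), … for moves {4, 6}:
g(0) = mex{} = 0
g(1) = mex{} = 0
g(2) = mex{} = 0
g(3) = mex{} = 0
g(4) = mex{0} = 1
g(5) = mex{0} = 1
g(6) = mex{0} = 1
g(7) = mex{0} = 1
g(8) = mex{0,1} = 2
g(9) = mex{0,1} = 2
g(10) = mex{1} = 0
g(11) = mex{1} = 0
g(12) = mex{1,2} = 0
So g(12) = 0.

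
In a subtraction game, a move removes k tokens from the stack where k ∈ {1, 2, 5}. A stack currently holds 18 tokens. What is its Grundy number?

Grundy values for subtraction set {1, 2, 5}:
k:     0  1  2  3  4  5  6  7  8  9 10 11 12 13 14 15 16 17 18
g(k):  0  1  2  0  1  2  0  1  2  0  1  2  0  1  2  0  1  2  0
So g(18) = 0.

0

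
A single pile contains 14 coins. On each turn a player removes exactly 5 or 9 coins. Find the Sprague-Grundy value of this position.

0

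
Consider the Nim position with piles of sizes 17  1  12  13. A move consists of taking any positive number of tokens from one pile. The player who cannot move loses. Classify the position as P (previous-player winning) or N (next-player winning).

Nim-sum: 17 ^ 1 ^ 12 ^ 13 = 17.
The nim-sum is 17 ≠ 0, so this is an N-position: the player to move can win.

N-position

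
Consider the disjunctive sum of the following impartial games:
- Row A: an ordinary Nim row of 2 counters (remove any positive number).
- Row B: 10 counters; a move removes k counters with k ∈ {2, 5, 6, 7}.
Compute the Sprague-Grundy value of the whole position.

Row A is a plain Nim row of size 2, so its Grundy value is 2.
Build the Grundy sequence for row B with g(k) = mex{g(k−s) : s ∈ {2, 5, 6, 7}, s ≤ k}:
k:     0  1  2  3  4  5  6  7  8  9 10
g(k):  0  0  1  1  0  2  1  3  2  2  3
So g(10) = 3.
The value of a disjunctive sum is the nim-sum of the parts.
Combined value = 2 ⊕ 3 = 1.

1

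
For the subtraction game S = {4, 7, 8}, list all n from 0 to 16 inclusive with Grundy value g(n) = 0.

0, 1, 2, 3, 12, 13, 14, 15

Compute g(0), g(1), … for moves {4, 7, 8}:
k:     0  1  2  3  4  5  6  7  8  9 10 11 12 13 14 15 16
g(k):  0  0  0  0  1  1  1  1  2  2  2  2  0  0  0  0  1
The P-positions (g = 0) in 0..16 are 0, 1, 2, 3, 12, 13, 14, 15.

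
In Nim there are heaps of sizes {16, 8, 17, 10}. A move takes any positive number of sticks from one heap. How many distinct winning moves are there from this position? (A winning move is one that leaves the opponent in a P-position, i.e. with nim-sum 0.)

1

Compute the nim-sum pairwise:
16 XOR 8 = 24
24 XOR 17 = 9
9 XOR 10 = 3
The overall nim-sum is X = 3. A heap of size p has a winning move iff p XOR X < p (reduce it to p XOR X).
  16: 16 XOR 3 = 19 ≥ 16 — no move.
  8: 8 XOR 3 = 11 ≥ 8 — no move.
  17: 17 XOR 3 = 18 ≥ 17 — no move.
  10: 10 XOR 3 = 9 < 10 — winning move (to 9).
That gives 1 winning move.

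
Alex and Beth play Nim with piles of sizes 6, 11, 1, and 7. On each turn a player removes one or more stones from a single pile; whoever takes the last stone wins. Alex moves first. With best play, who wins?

Alex wins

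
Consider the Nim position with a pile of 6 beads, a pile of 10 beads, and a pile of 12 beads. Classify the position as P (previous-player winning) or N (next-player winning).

P-position

Nim-sum: 6 XOR 10 XOR 12 = 0.
The nim-sum is 0, so this is a P-position: the player to move is in a losing position under optimal play.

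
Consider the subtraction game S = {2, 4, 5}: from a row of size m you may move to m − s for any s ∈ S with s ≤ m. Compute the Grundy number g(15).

Compute g(0), g(1), … for moves {2, 4, 5}:
k:     0  1  2  3  4  5  6  7  8  9 10 11 12 13 14 15
g(k):  0  0  1  1  2  2  3  0  0  1  1  2  2  3  0  0
So g(15) = 0.

0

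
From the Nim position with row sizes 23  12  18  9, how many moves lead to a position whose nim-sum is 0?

Compute the nim-sum pairwise:
23 ^ 12 = 27
27 ^ 18 = 9
9 ^ 9 = 0
The nim-sum is already 0, so every move leaves a nonzero nim-sum — there are no winning moves.

0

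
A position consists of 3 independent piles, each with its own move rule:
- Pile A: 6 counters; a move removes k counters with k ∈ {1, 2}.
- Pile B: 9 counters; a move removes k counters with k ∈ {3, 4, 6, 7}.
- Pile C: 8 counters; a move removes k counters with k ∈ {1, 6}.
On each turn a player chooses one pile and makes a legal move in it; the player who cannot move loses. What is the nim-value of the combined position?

Build the Grundy sequence for pile A with g(k) = mex{g(k−s) : s ∈ {1, 2}, s ≤ k}:
g(0) = mex{} = 0
g(1) = mex{0} = 1
g(2) = mex{0,1} = 2
g(3) = mex{1,2} = 0
g(4) = mex{0,2} = 1
g(5) = mex{0,1} = 2
g(6) = mex{1,2} = 0
So g(6) = 0.
For pile B, compute g(0), g(1), … with moves {3, 4, 6, 7}:
k:     0  1  2  3  4  5  6  7  8  9
g(k):  0  0  0  1  1  1  2  2  2  3
So g(9) = 3.
Grundy values for pile C (subtraction set {1, 6}):
g(0) = mex{} = 0
g(1) = mex{0} = 1
g(2) = mex{1} = 0
g(3) = mex{0} = 1
g(4) = mex{1} = 0
g(5) = mex{0} = 1
g(6) = mex{0,1} = 2
g(7) = mex{1,2} = 0
g(8) = mex{0} = 1
So g(8) = 1.
By the Sprague-Grundy theorem, the Grundy value of a sum of independent games is the XOR of the component values.
Combined value = 0 XOR 3 XOR 1 = 2.

2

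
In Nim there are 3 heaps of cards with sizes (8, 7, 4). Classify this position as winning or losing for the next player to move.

Bitwise XOR of the heap sizes:
  1000  (8)
  0111  (7)
  0100  (4)
  ----
  1011  (11)
The nim-sum is 11 ≠ 0, so this is an N-position: the player to move can win.

Winning position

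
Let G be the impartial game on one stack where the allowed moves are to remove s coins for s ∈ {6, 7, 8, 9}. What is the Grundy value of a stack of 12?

Grundy values for subtraction set {6, 7, 8, 9}:
k:     0  1  2  3  4  5  6  7  8  9 10 11 12
g(k):  0  0  0  0  0  0  1  1  1  1  1  1  2
So g(12) = 2.

2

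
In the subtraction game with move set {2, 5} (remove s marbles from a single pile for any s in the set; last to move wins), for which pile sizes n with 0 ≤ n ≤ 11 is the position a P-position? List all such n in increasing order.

0, 1, 4, 7, 8, 11

Compute g(0), g(1), … for moves {2, 5}:
k:     0  1  2  3  4  5  6  7  8  9 10 11
g(k):  0  0  1  1  0  2  1  0  0  1  1  0
The P-positions (g = 0) in 0..11 are 0, 1, 4, 7, 8, 11.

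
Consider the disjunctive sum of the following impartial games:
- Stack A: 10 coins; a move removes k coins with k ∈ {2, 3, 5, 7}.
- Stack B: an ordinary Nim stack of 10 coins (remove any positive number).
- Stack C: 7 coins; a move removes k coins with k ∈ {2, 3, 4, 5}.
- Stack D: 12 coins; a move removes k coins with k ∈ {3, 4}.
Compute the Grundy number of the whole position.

Build the Grundy sequence for stack A with g(k) = mex{g(k−s) : s ∈ {2, 3, 5, 7}, s ≤ k}:
k:     0  1  2  3  4  5  6  7  8  9 10
g(k):  0  0  1  1  2  2  3  3  4  0  0
So g(10) = 0.
Stack B is a plain Nim stack of size 10, so its Grundy value is 10.
Grundy values for stack C (subtraction set {2, 3, 4, 5}):
g(0) = mex{} = 0
g(1) = mex{} = 0
g(2) = mex{0} = 1
g(3) = mex{0} = 1
g(4) = mex{0,1} = 2
g(5) = mex{0,1} = 2
g(6) = mex{0,1,2} = 3
g(7) = mex{1,2} = 0
So g(7) = 0.
Grundy values for stack D (subtraction set {3, 4}):
k:     0  1  2  3  4  5  6  7  8  9 10 11 12
g(k):  0  0  0  1  1  1  2  0  0  0  1  1  1
So g(12) = 1.
By the Sprague-Grundy theorem, the Grundy value of a sum of independent games is the XOR of the component values.
Combined value = 0 ⊕ 10 ⊕ 0 ⊕ 1 = 11.

11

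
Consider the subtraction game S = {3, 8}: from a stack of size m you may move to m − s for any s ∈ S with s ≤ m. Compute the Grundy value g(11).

0

Compute g(0), g(1), … for moves {3, 8}:
k:     0  1  2  3  4  5  6  7  8  9 10 11
g(k):  0  0  0  1  1  1  0  0  2  1  1  0
So g(11) = 0.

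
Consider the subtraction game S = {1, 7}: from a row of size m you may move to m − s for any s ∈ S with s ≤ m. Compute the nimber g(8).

0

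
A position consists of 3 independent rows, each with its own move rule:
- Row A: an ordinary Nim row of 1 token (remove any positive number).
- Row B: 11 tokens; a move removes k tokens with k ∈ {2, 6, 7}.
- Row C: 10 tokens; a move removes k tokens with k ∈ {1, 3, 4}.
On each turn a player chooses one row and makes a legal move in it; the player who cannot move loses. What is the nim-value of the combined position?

1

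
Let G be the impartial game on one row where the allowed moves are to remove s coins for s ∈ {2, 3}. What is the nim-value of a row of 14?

2

Compute g(0), g(1), … for moves {2, 3}:
k:     0  1  2  3  4  5  6  7  8  9 10 11 12 13 14
g(k):  0  0  1  1  2  0  0  1  1  2  0  0  1  1  2
So g(14) = 2.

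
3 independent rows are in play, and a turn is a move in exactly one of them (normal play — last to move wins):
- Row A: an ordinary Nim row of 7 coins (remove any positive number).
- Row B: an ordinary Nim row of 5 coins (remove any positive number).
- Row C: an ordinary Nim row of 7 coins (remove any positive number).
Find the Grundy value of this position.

Row A is a plain Nim row of size 7, so its Grundy value is 7.
Row B is a plain Nim row of size 5, so its Grundy value is 5.
Row C is a plain Nim row of size 7, so its Grundy value is 7.
The value of a disjunctive sum is the nim-sum of the parts.
Combined value = 7 XOR 5 XOR 7 = 5.

5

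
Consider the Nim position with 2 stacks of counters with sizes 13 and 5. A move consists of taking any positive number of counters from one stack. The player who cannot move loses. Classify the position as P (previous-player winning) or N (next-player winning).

Write each in binary and XOR column by column:
  1101  (13)
  0101  (5)
  ----
  1000  (8)
The nim-sum is 8 ≠ 0, so this is an N-position: the player to move can win.

N-position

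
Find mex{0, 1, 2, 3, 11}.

4

The values 0, 1, 2, 3 are all present; 4 is the first non-negative integer missing from the set.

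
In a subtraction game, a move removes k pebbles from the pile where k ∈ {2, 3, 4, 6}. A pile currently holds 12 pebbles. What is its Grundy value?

Compute g(0), g(1), … for moves {2, 3, 4, 6}:
k:     0  1  2  3  4  5  6  7  8  9 10 11 12
g(k):  0  0  1  1  2  2  3  3  0  0  1  1  2
So g(12) = 2.

2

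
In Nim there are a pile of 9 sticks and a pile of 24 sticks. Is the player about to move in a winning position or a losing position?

Winning position

Compute the nim-sum pairwise:
9 ⊕ 24 = 17
The nim-sum is 17 ≠ 0, so this is an N-position: the player to move can win.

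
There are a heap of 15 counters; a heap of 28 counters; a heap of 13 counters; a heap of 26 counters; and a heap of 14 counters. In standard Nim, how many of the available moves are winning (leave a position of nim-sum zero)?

5

Compute the nim-sum pairwise:
15 ^ 28 = 19
19 ^ 13 = 30
30 ^ 26 = 4
4 ^ 14 = 10
The overall nim-sum is X = 10. A heap of size p has a winning move iff p XOR X < p (reduce it to p XOR X).
  15: 15 XOR 10 = 5 < 15 — winning move (to 5).
  28: 28 XOR 10 = 22 < 28 — winning move (to 22).
  13: 13 XOR 10 = 7 < 13 — winning move (to 7).
  26: 26 XOR 10 = 16 < 26 — winning move (to 16).
  14: 14 XOR 10 = 4 < 14 — winning move (to 4).
That gives 5 winning moves.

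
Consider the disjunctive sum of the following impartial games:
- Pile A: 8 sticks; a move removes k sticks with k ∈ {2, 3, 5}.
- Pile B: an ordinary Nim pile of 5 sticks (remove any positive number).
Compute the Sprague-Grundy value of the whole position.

5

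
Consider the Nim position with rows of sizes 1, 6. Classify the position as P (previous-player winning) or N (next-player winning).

Bitwise XOR of the heap sizes:
  001  (1)
  110  (6)
  ---
  111  (7)
The nim-sum is 7 ≠ 0, so this is an N-position: the player to move can win.

N-position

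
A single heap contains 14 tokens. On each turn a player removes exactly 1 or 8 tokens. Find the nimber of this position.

1

Build the Grundy sequence with g(k) = mex{g(k−s) : s ∈ {1, 8}, s ≤ k}:
k:     0  1  2  3  4  5  6  7  8  9 10 11 12 13 14
g(k):  0  1  0  1  0  1  0  1  2  0  1  0  1  0  1
So g(14) = 1.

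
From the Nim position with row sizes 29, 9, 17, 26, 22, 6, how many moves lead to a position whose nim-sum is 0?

Nim-sum: 29 ^ 9 ^ 17 ^ 26 ^ 22 ^ 6 = 15.
The overall nim-sum is X = 15. A row of size p has a winning move iff p XOR X < p (reduce it to p XOR X).
  29: 29 XOR 15 = 18 < 29 — winning move (to 18).
  9: 9 XOR 15 = 6 < 9 — winning move (to 6).
  17: 17 XOR 15 = 30 ≥ 17 — no move.
  26: 26 XOR 15 = 21 < 26 — winning move (to 21).
  22: 22 XOR 15 = 25 ≥ 22 — no move.
  6: 6 XOR 15 = 9 ≥ 6 — no move.
That gives 3 winning moves.

3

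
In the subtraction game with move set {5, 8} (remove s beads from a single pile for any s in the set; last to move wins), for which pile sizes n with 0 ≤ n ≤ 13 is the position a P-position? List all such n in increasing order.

Grundy values for subtraction set {5, 8}:
k:     0  1  2  3  4  5  6  7  8  9 10 11 12 13
g(k):  0  0  0  0  0  1  1  1  1  1  2  2  2  0
The P-positions (g = 0) in 0..13 are 0, 1, 2, 3, 4, 13.

0, 1, 2, 3, 4, 13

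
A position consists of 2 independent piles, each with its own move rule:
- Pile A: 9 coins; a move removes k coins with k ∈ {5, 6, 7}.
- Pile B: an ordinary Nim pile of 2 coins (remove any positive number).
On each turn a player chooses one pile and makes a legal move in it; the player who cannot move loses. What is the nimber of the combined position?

Build the Grundy sequence for pile A with g(k) = mex{g(k−s) : s ∈ {5, 6, 7}, s ≤ k}:
g(0) = mex{} = 0
g(1) = mex{} = 0
g(2) = mex{} = 0
g(3) = mex{} = 0
g(4) = mex{} = 0
g(5) = mex{0} = 1
g(6) = mex{0} = 1
g(7) = mex{0} = 1
g(8) = mex{0} = 1
g(9) = mex{0} = 1
So g(9) = 1.
Pile B is a plain Nim pile of size 2, so its Grundy value is 2.
The value of a disjunctive sum is the nim-sum of the parts.
Combined value = 1 ⊕ 2 = 3.

3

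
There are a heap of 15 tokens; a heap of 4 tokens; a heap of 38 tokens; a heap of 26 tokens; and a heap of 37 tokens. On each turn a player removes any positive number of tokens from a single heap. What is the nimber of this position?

Nim-sum: 15 XOR 4 XOR 38 XOR 26 XOR 37 = 18.

18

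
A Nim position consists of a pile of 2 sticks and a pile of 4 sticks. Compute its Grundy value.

6

Nim-sum: 2 ⊕ 4 = 6.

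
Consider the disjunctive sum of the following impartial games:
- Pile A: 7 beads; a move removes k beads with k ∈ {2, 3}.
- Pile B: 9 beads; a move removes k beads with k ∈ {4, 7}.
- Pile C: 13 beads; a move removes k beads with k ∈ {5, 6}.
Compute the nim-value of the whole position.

For pile A, compute g(0), g(1), … with moves {2, 3}:
k:     0  1  2  3  4  5  6  7
g(k):  0  0  1  1  2  0  0  1
So g(7) = 1.
Grundy values for pile B (subtraction set {4, 7}):
k:     0  1  2  3  4  5  6  7  8  9
g(k):  0  0  0  0  1  1  1  1  2  2
So g(9) = 2.
Build the Grundy sequence for pile C with g(k) = mex{g(k−s) : s ∈ {5, 6}, s ≤ k}:
g(0) = mex{} = 0
g(1) = mex{} = 0
g(2) = mex{} = 0
g(3) = mex{} = 0
g(4) = mex{} = 0
g(5) = mex{0} = 1
g(6) = mex{0} = 1
g(7) = mex{0} = 1
g(8) = mex{0} = 1
g(9) = mex{0} = 1
g(10) = mex{0,1} = 2
g(11) = mex{1} = 0
g(12) = mex{1} = 0
g(13) = mex{1} = 0
So g(13) = 0.
The value of a disjunctive sum is the nim-sum of the parts.
Combined value = 1 XOR 2 XOR 0 = 3.

3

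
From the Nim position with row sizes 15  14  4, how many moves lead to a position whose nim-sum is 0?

3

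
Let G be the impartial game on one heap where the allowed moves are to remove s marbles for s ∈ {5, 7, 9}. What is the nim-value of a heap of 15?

0

Compute g(0), g(1), … for moves {5, 7, 9}:
k:     0  1  2  3  4  5  6  7  8  9 10 11 12 13 14 15
g(k):  0  0  0  0  0  1  1  1  1  1  2  2  2  2  0  0
So g(15) = 0.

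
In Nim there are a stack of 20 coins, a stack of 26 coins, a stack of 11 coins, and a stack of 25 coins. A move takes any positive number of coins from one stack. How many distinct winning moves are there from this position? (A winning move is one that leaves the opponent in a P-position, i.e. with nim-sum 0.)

3

Compute the nim-sum pairwise:
20 ⊕ 26 = 14
14 ⊕ 11 = 5
5 ⊕ 25 = 28
The overall nim-sum is X = 28. A stack of size p has a winning move iff p XOR X < p (reduce it to p XOR X).
  20: 20 XOR 28 = 8 < 20 — winning move (to 8).
  26: 26 XOR 28 = 6 < 26 — winning move (to 6).
  11: 11 XOR 28 = 23 ≥ 11 — no move.
  25: 25 XOR 28 = 5 < 25 — winning move (to 5).
That gives 3 winning moves.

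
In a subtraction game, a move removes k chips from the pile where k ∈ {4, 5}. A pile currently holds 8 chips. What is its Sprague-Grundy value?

Grundy values for subtraction set {4, 5}:
k:     0  1  2  3  4  5  6  7  8
g(k):  0  0  0  0  1  1  1  1  2
So g(8) = 2.

2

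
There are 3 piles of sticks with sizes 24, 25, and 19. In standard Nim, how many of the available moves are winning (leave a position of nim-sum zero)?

3

Nim-sum: 24 ^ 25 ^ 19 = 18.
The overall nim-sum is X = 18. A pile of size p has a winning move iff p XOR X < p (reduce it to p XOR X).
  24: 24 XOR 18 = 10 < 24 — winning move (to 10).
  25: 25 XOR 18 = 11 < 25 — winning move (to 11).
  19: 19 XOR 18 = 1 < 19 — winning move (to 1).
That gives 3 winning moves.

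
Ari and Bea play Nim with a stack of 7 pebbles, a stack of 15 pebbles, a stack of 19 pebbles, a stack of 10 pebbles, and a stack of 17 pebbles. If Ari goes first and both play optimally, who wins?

Bea wins

Compute the nim-sum pairwise:
7 ^ 15 = 8
8 ^ 19 = 27
27 ^ 10 = 17
17 ^ 17 = 0
The nim-sum is 0, so this is a P-position: the player to move is in a losing position under optimal play; Ari is about to move from it and so loses — Bea wins.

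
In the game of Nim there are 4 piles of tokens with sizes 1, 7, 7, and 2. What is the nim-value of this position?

Compute the nim-sum pairwise:
1 ^ 7 = 6
6 ^ 7 = 1
1 ^ 2 = 3

3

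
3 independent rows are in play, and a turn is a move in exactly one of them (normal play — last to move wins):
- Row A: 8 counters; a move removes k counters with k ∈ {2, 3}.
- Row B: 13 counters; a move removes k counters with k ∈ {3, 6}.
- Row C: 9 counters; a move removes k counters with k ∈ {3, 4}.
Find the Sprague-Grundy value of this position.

0

For row A, compute g(0), g(1), … with moves {2, 3}:
g(0) = mex{} = 0
g(1) = mex{} = 0
g(2) = mex{0} = 1
g(3) = mex{0} = 1
g(4) = mex{0,1} = 2
g(5) = mex{1} = 0
g(6) = mex{1,2} = 0
g(7) = mex{0,2} = 1
g(8) = mex{0} = 1
So g(8) = 1.
For row B, compute g(0), g(1), … with moves {3, 6}:
k:     0  1  2  3  4  5  6  7  8  9 10 11 12 13
g(k):  0  0  0  1  1  1  2  2  2  0  0  0  1  1
So g(13) = 1.
Grundy values for row C (subtraction set {3, 4}):
k:     0  1  2  3  4  5  6  7  8  9
g(k):  0  0  0  1  1  1  2  0  0  0
So g(9) = 0.
By the Sprague-Grundy theorem, the Grundy value of a sum of independent games is the XOR of the component values.
Combined value = 1 ⊕ 1 ⊕ 0 = 0.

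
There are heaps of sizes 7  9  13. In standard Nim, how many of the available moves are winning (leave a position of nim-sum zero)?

Nim-sum: 7 XOR 9 XOR 13 = 3.
The overall nim-sum is X = 3. A heap of size p has a winning move iff p XOR X < p (reduce it to p XOR X).
  7: 7 XOR 3 = 4 < 7 — winning move (to 4).
  9: 9 XOR 3 = 10 ≥ 9 — no move.
  13: 13 XOR 3 = 14 ≥ 13 — no move.
That gives 1 winning move.

1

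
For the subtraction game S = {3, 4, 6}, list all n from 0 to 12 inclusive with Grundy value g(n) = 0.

0, 1, 2, 9, 10, 11

Compute g(0), g(1), … for moves {3, 4, 6}:
k:     0  1  2  3  4  5  6  7  8  9 10 11 12
g(k):  0  0  0  1  1  1  2  2  2  0  0  0  1
The P-positions (g = 0) in 0..12 are 0, 1, 2, 9, 10, 11.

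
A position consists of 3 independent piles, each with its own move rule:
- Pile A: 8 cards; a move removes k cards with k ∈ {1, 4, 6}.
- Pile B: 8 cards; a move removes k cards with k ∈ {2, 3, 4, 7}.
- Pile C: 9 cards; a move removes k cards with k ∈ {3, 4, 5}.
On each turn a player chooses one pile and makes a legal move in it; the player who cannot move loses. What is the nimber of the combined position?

Grundy values for pile A (subtraction set {1, 4, 6}):
g(0) = mex{} = 0
g(1) = mex{0} = 1
g(2) = mex{1} = 0
g(3) = mex{0} = 1
g(4) = mex{0,1} = 2
g(5) = mex{1,2} = 0
g(6) = mex{0} = 1
g(7) = mex{1} = 0
g(8) = mex{0,2} = 1
So g(8) = 1.
Build the Grundy sequence for pile B with g(k) = mex{g(k−s) : s ∈ {2, 3, 4, 7}, s ≤ k}:
g(0) = mex{} = 0
g(1) = mex{} = 0
g(2) = mex{0} = 1
g(3) = mex{0} = 1
g(4) = mex{0,1} = 2
g(5) = mex{0,1} = 2
g(6) = mex{1,2} = 0
g(7) = mex{0,1,2} = 3
g(8) = mex{0,2} = 1
So g(8) = 1.
For pile C, compute g(0), g(1), … with moves {3, 4, 5}:
g(0) = mex{} = 0
g(1) = mex{} = 0
g(2) = mex{} = 0
g(3) = mex{0} = 1
g(4) = mex{0} = 1
g(5) = mex{0} = 1
g(6) = mex{0,1} = 2
g(7) = mex{0,1} = 2
g(8) = mex{1} = 0
g(9) = mex{1,2} = 0
So g(9) = 0.
The value of a disjunctive sum is the nim-sum of the parts.
Combined value = 1 XOR 1 XOR 0 = 0.

0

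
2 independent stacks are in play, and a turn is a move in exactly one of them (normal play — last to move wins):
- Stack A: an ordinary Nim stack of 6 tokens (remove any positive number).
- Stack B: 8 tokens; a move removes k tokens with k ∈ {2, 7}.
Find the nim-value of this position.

Stack A is a plain Nim stack of size 6, so its Grundy value is 6.
Build the Grundy sequence for stack B with g(k) = mex{g(k−s) : s ∈ {2, 7}, s ≤ k}:
k:     0  1  2  3  4  5  6  7  8
g(k):  0  0  1  1  0  0  1  1  2
So g(8) = 2.
The value of a disjunctive sum is the nim-sum of the parts.
Combined value = 6 ⊕ 2 = 4.

4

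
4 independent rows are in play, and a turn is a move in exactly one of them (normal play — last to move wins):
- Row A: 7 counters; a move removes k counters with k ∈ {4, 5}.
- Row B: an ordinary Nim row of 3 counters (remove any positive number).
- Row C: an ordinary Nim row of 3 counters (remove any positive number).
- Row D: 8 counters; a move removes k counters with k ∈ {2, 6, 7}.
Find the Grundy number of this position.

3

Grundy values for row A (subtraction set {4, 5}):
g(0) = mex{} = 0
g(1) = mex{} = 0
g(2) = mex{} = 0
g(3) = mex{} = 0
g(4) = mex{0} = 1
g(5) = mex{0} = 1
g(6) = mex{0} = 1
g(7) = mex{0} = 1
So g(7) = 1.
Row B is a plain Nim row of size 3, so its Grundy value is 3.
Row C is a plain Nim row of size 3, so its Grundy value is 3.
For row D, compute g(0), g(1), … with moves {2, 6, 7}:
g(0) = mex{} = 0
g(1) = mex{} = 0
g(2) = mex{0} = 1
g(3) = mex{0} = 1
g(4) = mex{1} = 0
g(5) = mex{1} = 0
g(6) = mex{0} = 1
g(7) = mex{0} = 1
g(8) = mex{0,1} = 2
So g(8) = 2.
The value of a disjunctive sum is the nim-sum of the parts.
Combined value = 1 ⊕ 3 ⊕ 3 ⊕ 2 = 3.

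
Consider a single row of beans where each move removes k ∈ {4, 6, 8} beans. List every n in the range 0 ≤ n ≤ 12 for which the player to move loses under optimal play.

0, 1, 2, 3, 12

Compute g(0), g(1), … for moves {4, 6, 8}:
k:     0  1  2  3  4  5  6  7  8  9 10 11 12
g(k):  0  0  0  0  1  1  1  1  2  2  2  2  0
The P-positions (g = 0) in 0..12 are 0, 1, 2, 3, 12.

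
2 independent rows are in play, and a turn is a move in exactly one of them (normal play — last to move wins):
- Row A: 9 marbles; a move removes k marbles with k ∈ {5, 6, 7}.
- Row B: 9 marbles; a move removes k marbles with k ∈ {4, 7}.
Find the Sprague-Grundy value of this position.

Build the Grundy sequence for row A with g(k) = mex{g(k−s) : s ∈ {5, 6, 7}, s ≤ k}:
k:     0  1  2  3  4  5  6  7  8  9
g(k):  0  0  0  0  0  1  1  1  1  1
So g(9) = 1.
For row B, compute g(0), g(1), … with moves {4, 7}:
g(0) = mex{} = 0
g(1) = mex{} = 0
g(2) = mex{} = 0
g(3) = mex{} = 0
g(4) = mex{0} = 1
g(5) = mex{0} = 1
g(6) = mex{0} = 1
g(7) = mex{0} = 1
g(8) = mex{0,1} = 2
g(9) = mex{0,1} = 2
So g(9) = 2.
By the Sprague-Grundy theorem, the Grundy value of a sum of independent games is the XOR of the component values.
Combined value = 1 XOR 2 = 3.

3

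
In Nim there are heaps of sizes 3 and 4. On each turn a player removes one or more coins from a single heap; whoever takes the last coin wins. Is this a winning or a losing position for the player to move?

Bitwise XOR of the heap sizes:
  011  (3)
  100  (4)
  ---
  111  (7)
The nim-sum is 7 ≠ 0, so this is an N-position: the player to move can win.

Winning position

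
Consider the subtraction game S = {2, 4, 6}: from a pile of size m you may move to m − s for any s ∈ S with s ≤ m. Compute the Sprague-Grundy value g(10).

Grundy values for subtraction set {2, 4, 6}:
k:     0  1  2  3  4  5  6  7  8  9 10
g(k):  0  0  1  1  2  2  3  3  0  0  1
So g(10) = 1.

1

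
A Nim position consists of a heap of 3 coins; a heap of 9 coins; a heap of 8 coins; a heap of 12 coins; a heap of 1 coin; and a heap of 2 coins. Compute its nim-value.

13

Nim-sum: 3 ^ 9 ^ 8 ^ 12 ^ 1 ^ 2 = 13.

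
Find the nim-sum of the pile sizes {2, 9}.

11

Compute the nim-sum pairwise:
2 ⊕ 9 = 11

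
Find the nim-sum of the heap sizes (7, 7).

0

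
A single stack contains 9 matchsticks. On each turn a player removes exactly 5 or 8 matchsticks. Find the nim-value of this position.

1

Build the Grundy sequence with g(k) = mex{g(k−s) : s ∈ {5, 8}, s ≤ k}:
g(0) = mex{} = 0
g(1) = mex{} = 0
g(2) = mex{} = 0
g(3) = mex{} = 0
g(4) = mex{} = 0
g(5) = mex{0} = 1
g(6) = mex{0} = 1
g(7) = mex{0} = 1
g(8) = mex{0} = 1
g(9) = mex{0} = 1
So g(9) = 1.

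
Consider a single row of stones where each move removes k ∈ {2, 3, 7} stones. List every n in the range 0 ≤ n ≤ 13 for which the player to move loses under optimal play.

0, 1, 5, 6, 10, 11

Build the Grundy sequence with g(k) = mex{g(k−s) : s ∈ {2, 3, 7}, s ≤ k}:
k:     0  1  2  3  4  5  6  7  8  9 10 11 12 13
g(k):  0  0  1  1  2  0  0  1  1  2  0  0  1  1
The P-positions (g = 0) in 0..13 are 0, 1, 5, 6, 10, 11.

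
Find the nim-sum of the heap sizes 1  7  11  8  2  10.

13

Nim-sum: 1 ⊕ 7 ⊕ 11 ⊕ 8 ⊕ 2 ⊕ 10 = 13.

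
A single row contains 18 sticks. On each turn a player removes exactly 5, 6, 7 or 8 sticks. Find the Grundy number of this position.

1

Grundy values for subtraction set {5, 6, 7, 8}:
k:     0  1  2  3  4  5  6  7  8  9 10 11 12 13 14 15 16 17 18
g(k):  0  0  0  0  0  1  1  1  1  1  2  2  2  0  0  0  0  0  1
So g(18) = 1.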